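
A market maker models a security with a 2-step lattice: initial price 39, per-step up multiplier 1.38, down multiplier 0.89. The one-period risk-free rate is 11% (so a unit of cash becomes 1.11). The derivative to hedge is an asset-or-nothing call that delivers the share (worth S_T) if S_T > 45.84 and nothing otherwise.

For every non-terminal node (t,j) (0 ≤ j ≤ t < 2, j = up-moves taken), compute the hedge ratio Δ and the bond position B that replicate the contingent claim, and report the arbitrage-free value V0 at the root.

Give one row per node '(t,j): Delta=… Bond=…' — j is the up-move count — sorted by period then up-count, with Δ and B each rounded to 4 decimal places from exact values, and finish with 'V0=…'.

(0,0): Delta=1.8025 Bond=-38.9089
(1,0): Delta=2.8163 Bond=-78.3799
(1,1): Delta=1.0000 Bond=0.0000
V0=31.3874

No-arbitrage ⇒ martingale measure with p* = (R−d)/(u−d) = 0.4490.
Terminal payoffs: V(2,0)=0.0000, V(2,1)=47.8998, V(2,2)=74.2716
  t=1,j=0: stock 34.7100 → up 47.8998 (V=47.8998), down 30.8919 (V=0.0000). Price 19.3748; hedge Δ=2.8163, bond B=-78.3799.
  t=1,j=1: stock 53.8200 → up 74.2716 (V=74.2716), down 47.8998 (V=47.8998). Price 53.8200; hedge Δ=1.0000, bond B=0.0000.
  t=0,j=0: stock 39.0000 → up 53.8200 (V=53.8200), down 34.7100 (V=19.3748). Price 31.3874; hedge Δ=1.8025, bond B=-38.9089.
Self-financing check: at every node Δ·S+B equals the discounted successor values.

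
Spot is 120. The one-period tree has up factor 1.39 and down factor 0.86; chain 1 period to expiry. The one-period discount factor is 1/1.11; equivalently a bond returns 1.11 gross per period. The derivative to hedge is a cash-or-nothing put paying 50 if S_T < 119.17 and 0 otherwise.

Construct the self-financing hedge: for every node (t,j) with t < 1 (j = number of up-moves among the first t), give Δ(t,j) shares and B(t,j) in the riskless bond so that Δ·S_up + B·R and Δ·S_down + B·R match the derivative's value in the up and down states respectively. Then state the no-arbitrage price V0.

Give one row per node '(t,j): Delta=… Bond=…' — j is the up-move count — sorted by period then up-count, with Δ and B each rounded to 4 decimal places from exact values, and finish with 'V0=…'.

The replicating-portfolio and risk-neutral prices coincide; use p* = (1.11−0.86)/(1.39−0.86) = 0.4717 for the latter.
At expiry t=1: V(1,0)=50.0000, V(1,1)=0.0000
Node (0,0) S=120.0000: V=(p*·0.0000+(1−p*)·50.0000)/1.11=23.7974; Δ=(0.0000−50.0000)/(166.8000−103.2000)=-0.7862; B=V−Δ·S=118.1370
Check: Δ(0,0)·S0 + B(0,0) = 23.7974 = V0.

(0,0): Delta=-0.7862 Bond=118.1370
V0=23.7974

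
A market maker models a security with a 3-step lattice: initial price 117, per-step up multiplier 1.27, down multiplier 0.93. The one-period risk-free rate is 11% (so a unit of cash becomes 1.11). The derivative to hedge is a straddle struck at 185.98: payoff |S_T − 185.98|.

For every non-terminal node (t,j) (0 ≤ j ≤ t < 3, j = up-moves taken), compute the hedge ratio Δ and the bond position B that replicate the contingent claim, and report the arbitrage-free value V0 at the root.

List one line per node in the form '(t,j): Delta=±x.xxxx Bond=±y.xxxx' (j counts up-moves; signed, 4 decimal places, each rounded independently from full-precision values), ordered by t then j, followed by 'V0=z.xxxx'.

(0,0): Delta=-0.3861 Bond=75.8043
(1,0): Delta=-1.0000 Bond=150.9455
(1,1): Delta=0.0136 Bond=24.7626
(2,0): Delta=-1.0000 Bond=167.5495
(2,1): Delta=-1.0000 Bond=167.5495
(2,2): Delta=0.6733 Bond=-97.0141
V0=30.6352

The replicating-portfolio and risk-neutral prices coincide; use p* = (1.11−0.93)/(1.27−0.93) = 0.5294 for the latter.
Payoff layer (t=3): V(3,0)=91.8702, V(3,1)=57.4645, V(3,2)=10.4804, V(3,3)=53.6808
(2,0): S=101.1933. Δ = (V_up−V_dn)/(S_up−S_dn) = (57.4645−91.8702)/(128.5155−94.1098) = -1.0000. V = [p*·57.4645 + (1−p*)·91.8702]/1.11 = 66.3562. B = V − Δ·S = 167.5495.
(2,1): S=138.1887. Δ = (V_up−V_dn)/(S_up−S_dn) = (10.4804−57.4645)/(175.4996−128.5155) = -1.0000. V = [p*·10.4804 + (1−p*)·57.4645]/1.11 = 29.3608. B = V − Δ·S = 167.5495.
(2,2): S=188.7093. Δ = (V_up−V_dn)/(S_up−S_dn) = (53.6808−10.4804)/(239.6608−175.4996) = 0.6733. V = [p*·53.6808 + (1−p*)·10.4804]/1.11 = 30.0461. B = V − Δ·S = -97.0141.
(1,0): S=108.8100. Δ = (V_up−V_dn)/(S_up−S_dn) = (29.3608−66.3562)/(138.1887−101.1933) = -1.0000. V = [p*·29.3608 + (1−p*)·66.3562]/1.11 = 42.1355. B = V − Δ·S = 150.9455.
(1,1): S=148.5900. Δ = (V_up−V_dn)/(S_up−S_dn) = (30.0461−29.3608)/(188.7093−138.1887) = 0.0136. V = [p*·30.0461 + (1−p*)·29.3608]/1.11 = 26.7780. B = V − Δ·S = 24.7626.
(0,0): S=117.0000. Δ = (V_up−V_dn)/(S_up−S_dn) = (26.7780−42.1355)/(148.5900−108.8100) = -0.3861. V = [p*·26.7780 + (1−p*)·42.1355]/1.11 = 30.6352. B = V − Δ·S = 75.8043.
Check: Δ(0,0)·S0 + B(0,0) = 30.6352 = V0.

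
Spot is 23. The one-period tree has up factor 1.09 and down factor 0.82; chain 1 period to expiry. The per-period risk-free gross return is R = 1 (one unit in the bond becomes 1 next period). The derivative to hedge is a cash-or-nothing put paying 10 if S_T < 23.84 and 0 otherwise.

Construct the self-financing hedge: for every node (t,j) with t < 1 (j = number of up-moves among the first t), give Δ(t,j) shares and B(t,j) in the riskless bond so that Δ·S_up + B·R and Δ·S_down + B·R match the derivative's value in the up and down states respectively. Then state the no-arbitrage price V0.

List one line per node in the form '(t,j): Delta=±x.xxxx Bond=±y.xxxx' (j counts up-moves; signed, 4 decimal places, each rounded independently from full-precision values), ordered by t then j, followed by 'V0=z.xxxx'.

Under the risk-neutral measure, an up-move has probability p* = (R−d)/(u−d) = 0.6667 and values discount at R = 1.
Terminal payoffs: V(1,0)=10.0000, V(1,1)=0.0000
(0,0): S=23.0000. Δ = (V_up−V_dn)/(S_up−S_dn) = (0.0000−10.0000)/(25.0700−18.8600) = -1.6103. V = [p*·0.0000 + (1−p*)·10.0000]/1 = 3.3333. B = V − Δ·S = 40.3704.
The time-0 hedge costs 3.3333, which is the no-arbitrage price.

(0,0): Delta=-1.6103 Bond=40.3704
V0=3.3333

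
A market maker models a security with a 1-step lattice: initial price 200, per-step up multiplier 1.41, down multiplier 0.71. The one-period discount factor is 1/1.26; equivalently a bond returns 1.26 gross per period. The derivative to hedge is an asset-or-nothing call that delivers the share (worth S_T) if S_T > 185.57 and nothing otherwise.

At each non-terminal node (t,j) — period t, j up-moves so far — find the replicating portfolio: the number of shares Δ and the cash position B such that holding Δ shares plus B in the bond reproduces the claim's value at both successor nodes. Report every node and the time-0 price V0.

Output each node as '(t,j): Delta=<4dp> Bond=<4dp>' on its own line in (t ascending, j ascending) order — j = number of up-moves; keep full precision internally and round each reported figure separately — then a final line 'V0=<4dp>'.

No-arbitrage ⇒ martingale measure with p* = (R−d)/(u−d) = 0.7857.
Terminal payoffs: V(1,0)=0.0000, V(1,1)=282.0000
(0,0): S=200.0000. Δ = (V_up−V_dn)/(S_up−S_dn) = (282.0000−0.0000)/(282.0000−142.0000) = 2.0143. V = [p*·282.0000 + (1−p*)·0.0000]/1.26 = 175.8503. B = V − Δ·S = -227.0068.
Each (Δ,B) replicates both successor values, so the strategy is self-financing and V0 is arbitrage-free.

(0,0): Delta=2.0143 Bond=-227.0068
V0=175.8503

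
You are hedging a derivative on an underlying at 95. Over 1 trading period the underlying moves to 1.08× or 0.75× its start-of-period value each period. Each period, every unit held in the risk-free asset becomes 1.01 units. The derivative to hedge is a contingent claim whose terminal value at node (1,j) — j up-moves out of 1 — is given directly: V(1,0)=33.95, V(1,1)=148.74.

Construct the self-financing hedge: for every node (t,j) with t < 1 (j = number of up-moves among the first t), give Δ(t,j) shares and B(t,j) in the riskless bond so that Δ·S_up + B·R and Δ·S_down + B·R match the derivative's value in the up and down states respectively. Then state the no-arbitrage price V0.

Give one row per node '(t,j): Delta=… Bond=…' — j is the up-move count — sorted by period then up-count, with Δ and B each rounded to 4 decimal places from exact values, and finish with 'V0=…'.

Since d<R<u, set p* = (R−d)/(u−d) = 0.7879; price each node as the discounted p*-expectation of its children.
Terminal payoffs: V(1,0)=33.9500, V(1,1)=148.7400
  t=0,j=0: stock 95.0000 → up 102.6000 (V=148.7400), down 71.2500 (V=33.9500). Price 123.1590; hedge Δ=3.6616, bond B=-224.6895.
Root portfolio cost Δ·95+B reproduces V0=123.1590.

(0,0): Delta=3.6616 Bond=-224.6895
V0=123.1590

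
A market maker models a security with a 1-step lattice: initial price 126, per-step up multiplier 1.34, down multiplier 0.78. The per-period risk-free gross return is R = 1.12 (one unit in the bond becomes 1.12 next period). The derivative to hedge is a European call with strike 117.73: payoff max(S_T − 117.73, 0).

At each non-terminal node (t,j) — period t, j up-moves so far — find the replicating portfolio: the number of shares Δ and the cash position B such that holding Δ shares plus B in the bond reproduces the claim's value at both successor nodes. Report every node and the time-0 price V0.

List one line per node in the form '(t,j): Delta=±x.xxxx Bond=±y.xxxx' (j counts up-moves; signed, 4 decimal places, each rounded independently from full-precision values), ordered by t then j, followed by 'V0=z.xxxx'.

The replicating-portfolio and risk-neutral prices coincide; use p* = (1.12−0.78)/(1.34−0.78) = 0.6071 for the latter.
At expiry t=1: V(1,0)=0.0000, V(1,1)=51.1100
Node (0,0) S=126.0000: V=(p*·51.1100+(1−p*)·0.0000)/1.12=27.7063; Δ=(51.1100−0.0000)/(168.8400−98.2800)=0.7243; B=V−Δ·S=-63.5615
Self-financing check: at every node Δ·S+B equals the discounted successor values.

(0,0): Delta=0.7243 Bond=-63.5615
V0=27.7063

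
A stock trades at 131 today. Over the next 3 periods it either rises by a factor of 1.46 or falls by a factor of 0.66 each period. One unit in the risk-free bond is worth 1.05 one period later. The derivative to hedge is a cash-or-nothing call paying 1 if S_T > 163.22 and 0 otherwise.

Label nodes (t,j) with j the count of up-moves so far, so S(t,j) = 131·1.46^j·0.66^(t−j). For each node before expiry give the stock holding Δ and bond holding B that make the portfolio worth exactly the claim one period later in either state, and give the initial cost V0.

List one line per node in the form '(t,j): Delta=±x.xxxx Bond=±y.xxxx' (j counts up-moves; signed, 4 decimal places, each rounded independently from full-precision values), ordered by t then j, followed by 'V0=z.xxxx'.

(0,0): Delta=0.0043 Bond=-0.1508
(1,0): Delta=0.0067 Bond=-0.3648
(1,1): Delta=0.0032 Bond=0.0587
(2,0): Delta=0.0000 Bond=0.0000
(2,1): Delta=0.0099 Bond=-0.7857
(2,2): Delta=0.0000 Bond=0.9524
V0=0.4157

Under the risk-neutral measure, an up-move has probability p* = (R−d)/(u−d) = 0.4875 and values discount at R = 1.05.
Terminal values V(3,·): V(3,0)=0.0000, V(3,1)=0.0000, V(3,2)=1.0000, V(3,3)=1.0000
(2,0): S=57.0636. Δ = (V_up−V_dn)/(S_up−S_dn) = (0.0000−0.0000)/(83.3129−37.6620) = 0.0000. V = [p*·0.0000 + (1−p*)·0.0000]/1.05 = 0.0000. B = V − Δ·S = 0.0000.
(2,1): S=126.2316. Δ = (V_up−V_dn)/(S_up−S_dn) = (1.0000−0.0000)/(184.2981−83.3129) = 0.0099. V = [p*·1.0000 + (1−p*)·0.0000]/1.05 = 0.4643. B = V − Δ·S = -0.7857.
(2,2): S=279.2396. Δ = (V_up−V_dn)/(S_up−S_dn) = (1.0000−1.0000)/(407.6898−184.2981) = 0.0000. V = [p*·1.0000 + (1−p*)·1.0000]/1.05 = 0.9524. B = V − Δ·S = 0.9524.
(1,0): S=86.4600. Δ = (V_up−V_dn)/(S_up−S_dn) = (0.4643−0.0000)/(126.2316−57.0636) = 0.0067. V = [p*·0.4643 + (1−p*)·0.0000]/1.05 = 0.2156. B = V − Δ·S = -0.3648.
(1,1): S=191.2600. Δ = (V_up−V_dn)/(S_up−S_dn) = (0.9524−0.4643)/(279.2396−126.2316) = 0.0032. V = [p*·0.9524 + (1−p*)·0.4643]/1.05 = 0.6688. B = V − Δ·S = 0.0587.
(0,0): S=131.0000. Δ = (V_up−V_dn)/(S_up−S_dn) = (0.6688−0.2156)/(191.2600−86.4600) = 0.0043. V = [p*·0.6688 + (1−p*)·0.2156]/1.05 = 0.4157. B = V − Δ·S = -0.1508.
The time-0 hedge costs 0.4157, which is the no-arbitrage price.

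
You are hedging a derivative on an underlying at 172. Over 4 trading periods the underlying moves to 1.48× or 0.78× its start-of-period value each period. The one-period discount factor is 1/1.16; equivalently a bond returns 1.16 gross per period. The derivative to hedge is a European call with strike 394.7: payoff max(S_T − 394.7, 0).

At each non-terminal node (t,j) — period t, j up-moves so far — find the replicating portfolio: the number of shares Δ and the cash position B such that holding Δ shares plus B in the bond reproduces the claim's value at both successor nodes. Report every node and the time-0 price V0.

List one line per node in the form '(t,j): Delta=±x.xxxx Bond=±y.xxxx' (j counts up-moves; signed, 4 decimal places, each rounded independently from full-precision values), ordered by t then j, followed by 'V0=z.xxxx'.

Under the risk-neutral measure, an up-move has probability p* = (R−d)/(u−d) = 0.5429 and values discount at R = 1.16.
Terminal payoffs: V(4,0)=0.0000, V(4,1)=0.0000, V(4,2)=0.0000, V(4,3)=40.2188, V(4,4)=430.5306
  t=3,j=0: stock 81.6229 → up 120.8020 (V=0.0000), down 63.6659 (V=0.0000). Price 0.0000; hedge Δ=0.0000, bond B=0.0000.
  t=3,j=1: stock 154.8743 → up 229.2140 (V=0.0000), down 120.8020 (V=0.0000). Price 0.0000; hedge Δ=0.0000, bond B=0.0000.
  t=3,j=2: stock 293.8641 → up 434.9188 (V=40.2188), down 229.2140 (V=0.0000). Price 18.8216; hedge Δ=0.1955, bond B=-38.6338.
  t=3,j=3: stock 557.5882 → up 825.2306 (V=430.5306), down 434.9188 (V=40.2188). Price 217.3296; hedge Δ=1.0000, bond B=-340.2586.
  t=2,j=0: stock 104.6448 → up 154.8743 (V=0.0000), down 81.6229 (V=0.0000). Price 0.0000; hedge Δ=0.0000, bond B=0.0000.
  t=2,j=1: stock 198.5568 → up 293.8641 (V=18.8216), down 154.8743 (V=0.0000). Price 8.8081; hedge Δ=0.1354, bond B=-18.0799.
  t=2,j=2: stock 376.7488 → up 557.5882 (V=217.3296), down 293.8641 (V=18.8216). Price 109.1234; hedge Δ=0.7527, bond B=-174.4595.
  t=1,j=0: stock 134.1600 → up 198.5568 (V=8.8081), down 104.6448 (V=0.0000). Price 4.1220; hedge Δ=0.0938, bond B=-8.4610.
  t=1,j=1: stock 254.5600 → up 376.7488 (V=109.1234), down 198.5568 (V=8.8081). Price 54.5388; hedge Δ=0.5630, bond B=-88.7687.
  t=0,j=0: stock 172.0000 → up 254.5600 (V=54.5388), down 134.1600 (V=4.1220). Price 27.1475; hedge Δ=0.4187, bond B=-44.8764.
Each (Δ,B) replicates both successor values, so the strategy is self-financing and V0 is arbitrage-free.

(0,0): Delta=0.4187 Bond=-44.8764
(1,0): Delta=0.0938 Bond=-8.4610
(1,1): Delta=0.5630 Bond=-88.7687
(2,0): Delta=0.0000 Bond=0.0000
(2,1): Delta=0.1354 Bond=-18.0799
(2,2): Delta=0.7527 Bond=-174.4595
(3,0): Delta=0.0000 Bond=0.0000
(3,1): Delta=0.0000 Bond=0.0000
(3,2): Delta=0.1955 Bond=-38.6338
(3,3): Delta=1.0000 Bond=-340.2586
V0=27.1475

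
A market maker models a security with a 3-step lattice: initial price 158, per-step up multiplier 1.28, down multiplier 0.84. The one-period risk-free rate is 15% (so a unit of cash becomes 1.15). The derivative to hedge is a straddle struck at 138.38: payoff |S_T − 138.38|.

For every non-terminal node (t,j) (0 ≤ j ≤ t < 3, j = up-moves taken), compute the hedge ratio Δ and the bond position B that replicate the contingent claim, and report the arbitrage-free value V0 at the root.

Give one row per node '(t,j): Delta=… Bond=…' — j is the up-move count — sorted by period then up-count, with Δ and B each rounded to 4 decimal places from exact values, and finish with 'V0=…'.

(0,0): Delta=0.9151 Bond=-76.0488
(1,0): Delta=0.6064 Bond=-46.4907
(1,1): Delta=1.0000 Bond=-104.6352
(2,0): Delta=-0.8238 Bond=105.9855
(2,1): Delta=1.0000 Bond=-120.3304
(2,2): Delta=1.0000 Bond=-120.3304
V0=68.5301

Since d<R<u, set p* = (R−d)/(u−d) = 0.7045; price each node as the discounted p*-expectation of its children.
Terminal values V(3,·): V(3,0)=44.7328, V(3,1)=4.3205, V(3,2)=79.0684, V(3,3)=192.9700
(2,0): S=111.4848. Δ = (V_up−V_dn)/(S_up−S_dn) = (4.3205−44.7328)/(142.7005−93.6472) = -0.8238. V = [p*·4.3205 + (1−p*)·44.7328]/1.15 = 14.1396. B = V − Δ·S = 105.9855.
(2,1): S=169.8816. Δ = (V_up−V_dn)/(S_up−S_dn) = (79.0684−4.3205)/(217.4484−142.7005) = 1.0000. V = [p*·79.0684 + (1−p*)·4.3205]/1.15 = 49.5512. B = V − Δ·S = -120.3304.
(2,2): S=258.8672. Δ = (V_up−V_dn)/(S_up−S_dn) = (192.9700−79.0684)/(331.3500−217.4484) = 1.0000. V = [p*·192.9700 + (1−p*)·79.0684]/1.15 = 138.5368. B = V − Δ·S = -120.3304.
(1,0): S=132.7200. Δ = (V_up−V_dn)/(S_up−S_dn) = (49.5512−14.1396)/(169.8816−111.4848) = 0.6064. V = [p*·49.5512 + (1−p*)·14.1396]/1.15 = 33.9901. B = V − Δ·S = -46.4907.
(1,1): S=202.2400. Δ = (V_up−V_dn)/(S_up−S_dn) = (138.5368−49.5512)/(258.8672−169.8816) = 1.0000. V = [p*·138.5368 + (1−p*)·49.5512]/1.15 = 97.6048. B = V − Δ·S = -104.6352.
(0,0): S=158.0000. Δ = (V_up−V_dn)/(S_up−S_dn) = (97.6048−33.9901)/(202.2400−132.7200) = 0.9151. V = [p*·97.6048 + (1−p*)·33.9901]/1.15 = 68.5301. B = V − Δ·S = -76.0488.
The time-0 hedge costs 68.5301, which is the no-arbitrage price.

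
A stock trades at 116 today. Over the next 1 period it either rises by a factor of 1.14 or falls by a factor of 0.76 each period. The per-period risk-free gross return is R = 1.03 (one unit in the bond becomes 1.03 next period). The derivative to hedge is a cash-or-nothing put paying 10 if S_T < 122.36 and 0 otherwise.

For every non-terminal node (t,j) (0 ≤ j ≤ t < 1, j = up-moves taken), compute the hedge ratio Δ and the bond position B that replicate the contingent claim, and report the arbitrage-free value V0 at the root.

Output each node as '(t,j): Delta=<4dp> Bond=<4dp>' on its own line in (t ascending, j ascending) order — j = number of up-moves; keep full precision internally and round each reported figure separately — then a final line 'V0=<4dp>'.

No-arbitrage ⇒ martingale measure with p* = (R−d)/(u−d) = 0.7105.
Terminal values V(1,·): V(1,0)=10.0000, V(1,1)=0.0000
Node (0,0) S=116.0000: V=(p*·0.0000+(1−p*)·10.0000)/1.03=2.8104; Δ=(0.0000−10.0000)/(132.2400−88.1600)=-0.2269; B=V−Δ·S=29.1262
Check: Δ(0,0)·S0 + B(0,0) = 2.8104 = V0.

(0,0): Delta=-0.2269 Bond=29.1262
V0=2.8104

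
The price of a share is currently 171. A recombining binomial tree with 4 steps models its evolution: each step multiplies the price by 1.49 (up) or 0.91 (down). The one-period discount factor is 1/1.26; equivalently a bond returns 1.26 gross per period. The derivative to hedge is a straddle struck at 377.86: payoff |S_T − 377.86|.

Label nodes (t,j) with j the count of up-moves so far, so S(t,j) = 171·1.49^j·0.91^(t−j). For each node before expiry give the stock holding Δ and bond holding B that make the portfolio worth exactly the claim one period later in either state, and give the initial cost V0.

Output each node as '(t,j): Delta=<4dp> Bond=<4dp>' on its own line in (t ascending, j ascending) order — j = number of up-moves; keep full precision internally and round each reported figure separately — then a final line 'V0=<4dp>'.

Risk-neutral probability p* = (R−d)/(u−d) = (1.26−0.91)/(1.49−0.91) = 0.6034.
Payoff layer (t=4): V(4,0)=260.5968, V(4,1)=185.8576, V(4,2)=63.4825, V(4,3)=136.8899, V(4,4)=464.9723
Node (3,0) S=128.8606: V=(p*·185.8576+(1−p*)·260.5968)/1.26=171.0282; Δ=(185.8576−260.5968)/(192.0024−117.2632)=-1.0000; B=V−Δ·S=299.8889
Node (3,1) S=210.9916: V=(p*·63.4825+(1−p*)·185.8576)/1.26=88.8973; Δ=(63.4825−185.8576)/(314.3775−192.0024)=-1.0000; B=V−Δ·S=299.8889
Node (3,2) S=345.4698: V=(p*·136.8899+(1−p*)·63.4825)/1.26=85.5398; Δ=(136.8899−63.4825)/(514.7499−314.3775)=0.3664; B=V−Δ·S=-41.0248
Node (3,3) S=565.6593: V=(p*·464.9723+(1−p*)·136.8899)/1.26=265.7704; Δ=(464.9723−136.8899)/(842.8323−514.7499)=1.0000; B=V−Δ·S=-299.8889
Node (2,0) S=141.6051: V=(p*·88.8973+(1−p*)·171.0282)/1.26=96.4020; Δ=(88.8973−171.0282)/(210.9916−128.8606)=-1.0000; B=V−Δ·S=238.0071
Node (2,1) S=231.8589: V=(p*·85.5398+(1−p*)·88.8973)/1.26=68.9454; Δ=(85.5398−88.8973)/(345.4698−210.9916)=-0.0250; B=V−Δ·S=74.7342
Node (2,2) S=379.6371: V=(p*·265.7704+(1−p*)·85.5398)/1.26=154.2061; Δ=(265.7704−85.5398)/(565.6593−345.4698)=0.8185; B=V−Δ·S=-156.5364
Node (1,0) S=155.6100: V=(p*·68.9454+(1−p*)·96.4020)/1.26=63.3598; Δ=(68.9454−96.4020)/(231.8589−141.6051)=-0.3042; B=V−Δ·S=110.6987
Node (1,1) S=254.7900: V=(p*·154.2061+(1−p*)·68.9454)/1.26=95.5522; Δ=(154.2061−68.9454)/(379.6371−231.8589)=0.5770; B=V−Δ·S=-51.4489
Node (0,0) S=171.0000: V=(p*·95.5522+(1−p*)·63.3598)/1.26=65.7034; Δ=(95.5522−63.3598)/(254.7900−155.6100)=0.3246; B=V−Δ·S=10.1992
Each (Δ,B) replicates both successor values, so the strategy is self-financing and V0 is arbitrage-free.

(0,0): Delta=0.3246 Bond=10.1992
(1,0): Delta=-0.3042 Bond=110.6987
(1,1): Delta=0.5770 Bond=-51.4489
(2,0): Delta=-1.0000 Bond=238.0071
(2,1): Delta=-0.0250 Bond=74.7342
(2,2): Delta=0.8185 Bond=-156.5364
(3,0): Delta=-1.0000 Bond=299.8889
(3,1): Delta=-1.0000 Bond=299.8889
(3,2): Delta=0.3664 Bond=-41.0248
(3,3): Delta=1.0000 Bond=-299.8889
V0=65.7034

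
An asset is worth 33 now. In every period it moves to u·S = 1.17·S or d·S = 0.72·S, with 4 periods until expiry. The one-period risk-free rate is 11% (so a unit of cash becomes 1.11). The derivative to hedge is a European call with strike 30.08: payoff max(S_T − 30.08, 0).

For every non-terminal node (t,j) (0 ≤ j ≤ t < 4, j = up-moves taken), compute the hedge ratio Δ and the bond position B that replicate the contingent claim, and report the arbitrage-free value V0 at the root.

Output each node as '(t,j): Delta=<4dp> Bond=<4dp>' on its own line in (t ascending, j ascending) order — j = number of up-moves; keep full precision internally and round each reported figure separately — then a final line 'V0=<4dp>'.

The replicating-portfolio and risk-neutral prices coincide; use p* = (1.11−0.72)/(1.17−0.72) = 0.8667 for the latter.
At expiry t=4: V(4,0)=0.0000, V(4,1)=0.0000, V(4,2)=0.0000, V(4,3)=7.9743, V(4,4)=31.7583
Node (3,0) S=12.3172: V=(p*·0.0000+(1−p*)·0.0000)/1.11=0.0000; Δ=(0.0000−0.0000)/(14.4111−8.8684)=0.0000; B=V−Δ·S=0.0000
Node (3,1) S=20.0154: V=(p*·0.0000+(1−p*)·0.0000)/1.11=0.0000; Δ=(0.0000−0.0000)/(23.4180−14.4111)=0.0000; B=V−Δ·S=0.0000
Node (3,2) S=32.5251: V=(p*·7.9743+(1−p*)·0.0000)/1.11=6.2262; Δ=(7.9743−0.0000)/(38.0543−23.4180)=0.5448; B=V−Δ·S=-11.4945
Node (3,3) S=52.8532: V=(p*·31.7583+(1−p*)·7.9743)/1.11=25.7541; Δ=(31.7583−7.9743)/(61.8383−38.0543)=1.0000; B=V−Δ·S=-27.0991
Node (2,0) S=17.1072: V=(p*·0.0000+(1−p*)·0.0000)/1.11=0.0000; Δ=(0.0000−0.0000)/(20.0154−12.3172)=0.0000; B=V−Δ·S=0.0000
Node (2,1) S=27.7992: V=(p*·6.2262+(1−p*)·0.0000)/1.11=4.8613; Δ=(6.2262−0.0000)/(32.5251−20.0154)=0.4977; B=V−Δ·S=-8.9747
Node (2,2) S=45.1737: V=(p*·25.7541+(1−p*)·6.2262)/1.11=20.8562; Δ=(25.7541−6.2262)/(52.8532−32.5251)=0.9606; B=V−Δ·S=-22.5392
Node (1,0) S=23.7600: V=(p*·4.8613+(1−p*)·0.0000)/1.11=3.7956; Δ=(4.8613−0.0000)/(27.7992−17.1072)=0.4547; B=V−Δ·S=-7.0073
Node (1,1) S=38.6100: V=(p*·20.8562+(1−p*)·4.8613)/1.11=16.8681; Δ=(20.8562−4.8613)/(45.1737−27.7992)=0.9206; B=V−Δ·S=-18.6762
Node (0,0) S=33.0000: V=(p*·16.8681+(1−p*)·3.7956)/1.11=13.6262; Δ=(16.8681−3.7956)/(38.6100−23.7600)=0.8803; B=V−Δ·S=-15.4237
Check: Δ(0,0)·S0 + B(0,0) = 13.6262 = V0.

(0,0): Delta=0.8803 Bond=-15.4237
(1,0): Delta=0.4547 Bond=-7.0073
(1,1): Delta=0.9206 Bond=-18.6762
(2,0): Delta=0.0000 Bond=0.0000
(2,1): Delta=0.4977 Bond=-8.9747
(2,2): Delta=0.9606 Bond=-22.5392
(3,0): Delta=0.0000 Bond=0.0000
(3,1): Delta=0.0000 Bond=0.0000
(3,2): Delta=0.5448 Bond=-11.4945
(3,3): Delta=1.0000 Bond=-27.0991
V0=13.6262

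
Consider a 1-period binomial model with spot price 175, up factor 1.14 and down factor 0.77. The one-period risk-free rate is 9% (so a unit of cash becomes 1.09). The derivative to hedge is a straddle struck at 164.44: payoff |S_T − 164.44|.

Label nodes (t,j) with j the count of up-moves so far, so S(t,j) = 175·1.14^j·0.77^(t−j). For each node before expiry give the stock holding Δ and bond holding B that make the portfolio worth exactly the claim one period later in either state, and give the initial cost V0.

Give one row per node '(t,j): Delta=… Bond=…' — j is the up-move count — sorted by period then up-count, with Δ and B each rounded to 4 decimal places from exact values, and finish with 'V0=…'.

The replicating-portfolio and risk-neutral prices coincide; use p* = (1.09−0.77)/(1.14−0.77) = 0.8649 for the latter.
At expiry t=1: V(1,0)=29.6900, V(1,1)=35.0600
  t=0,j=0: stock 175.0000 → up 199.5000 (V=35.0600), down 134.7500 (V=29.6900). Price 31.4994; hedge Δ=0.0829, bond B=16.9859.
The time-0 hedge costs 31.4994, which is the no-arbitrage price.

(0,0): Delta=0.0829 Bond=16.9859
V0=31.4994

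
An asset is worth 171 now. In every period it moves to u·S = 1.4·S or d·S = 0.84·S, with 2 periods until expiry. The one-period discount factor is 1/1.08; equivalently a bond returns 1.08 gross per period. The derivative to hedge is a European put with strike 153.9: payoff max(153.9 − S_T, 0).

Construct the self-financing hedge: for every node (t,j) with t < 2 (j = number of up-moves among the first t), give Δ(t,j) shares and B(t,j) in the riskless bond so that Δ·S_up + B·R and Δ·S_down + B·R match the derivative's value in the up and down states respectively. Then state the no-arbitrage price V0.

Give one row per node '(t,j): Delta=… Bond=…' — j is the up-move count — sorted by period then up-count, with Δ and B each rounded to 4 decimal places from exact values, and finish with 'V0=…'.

(0,0): Delta=-0.1837 Bond=40.7143
(1,0): Delta=-0.4133 Bond=76.9500
(1,1): Delta=0.0000 Bond=0.0000
V0=9.3061

No-arbitrage ⇒ martingale measure with p* = (R−d)/(u−d) = 0.4286.
Terminal payoffs: V(2,0)=33.2424, V(2,1)=0.0000, V(2,2)=0.0000
Node (1,0) S=143.6400: V=(p*·0.0000+(1−p*)·33.2424)/1.08=17.5886; Δ=(0.0000−33.2424)/(201.0960−120.6576)=-0.4133; B=V−Δ·S=76.9500
Node (1,1) S=239.4000: V=(p*·0.0000+(1−p*)·0.0000)/1.08=0.0000; Δ=(0.0000−0.0000)/(335.1600−201.0960)=0.0000; B=V−Δ·S=0.0000
Node (0,0) S=171.0000: V=(p*·0.0000+(1−p*)·17.5886)/1.08=9.3061; Δ=(0.0000−17.5886)/(239.4000−143.6400)=-0.1837; B=V−Δ·S=40.7143
The time-0 hedge costs 9.3061, which is the no-arbitrage price.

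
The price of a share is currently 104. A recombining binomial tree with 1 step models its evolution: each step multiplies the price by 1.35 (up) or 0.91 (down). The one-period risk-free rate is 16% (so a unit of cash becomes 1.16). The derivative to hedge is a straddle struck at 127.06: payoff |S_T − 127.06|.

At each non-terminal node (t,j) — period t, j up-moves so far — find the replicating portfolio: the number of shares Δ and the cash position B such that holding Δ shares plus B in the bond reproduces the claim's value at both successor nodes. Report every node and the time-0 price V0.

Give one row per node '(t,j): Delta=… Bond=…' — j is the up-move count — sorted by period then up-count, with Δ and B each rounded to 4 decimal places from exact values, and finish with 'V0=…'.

(0,0): Delta=-0.4170 Bond=61.9663
V0=18.6027

The replicating-portfolio and risk-neutral prices coincide; use p* = (1.16−0.91)/(1.35−0.91) = 0.5682 for the latter.
Payoff layer (t=1): V(1,0)=32.4200, V(1,1)=13.3400
  t=0,j=0: stock 104.0000 → up 140.4000 (V=13.3400), down 94.6400 (V=32.4200). Price 18.6027; hedge Δ=-0.4170, bond B=61.9663.
The time-0 hedge costs 18.6027, which is the no-arbitrage price.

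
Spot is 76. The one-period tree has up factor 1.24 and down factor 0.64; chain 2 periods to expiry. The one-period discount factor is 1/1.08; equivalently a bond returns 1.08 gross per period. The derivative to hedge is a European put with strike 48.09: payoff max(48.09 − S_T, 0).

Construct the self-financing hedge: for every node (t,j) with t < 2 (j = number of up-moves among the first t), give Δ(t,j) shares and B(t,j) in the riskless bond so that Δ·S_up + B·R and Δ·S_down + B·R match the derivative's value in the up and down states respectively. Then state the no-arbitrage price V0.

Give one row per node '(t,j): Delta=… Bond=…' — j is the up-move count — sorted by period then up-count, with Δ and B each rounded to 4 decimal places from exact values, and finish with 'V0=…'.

Risk-neutral probability p* = (R−d)/(u−d) = (1.08−0.64)/(1.24−0.64) = 0.7333.
Terminal values V(2,·): V(2,0)=16.9604, V(2,1)=0.0000, V(2,2)=0.0000
(1,0): S=48.6400. Δ = (V_up−V_dn)/(S_up−S_dn) = (0.0000−16.9604)/(60.3136−31.1296) = -0.5812. V = [p*·0.0000 + (1−p*)·16.9604]/1.08 = 4.1878. B = V − Δ·S = 32.4551.
(1,1): S=94.2400. Δ = (V_up−V_dn)/(S_up−S_dn) = (0.0000−0.0000)/(116.8576−60.3136) = 0.0000. V = [p*·0.0000 + (1−p*)·0.0000]/1.08 = 0.0000. B = V − Δ·S = 0.0000.
(0,0): S=76.0000. Δ = (V_up−V_dn)/(S_up−S_dn) = (0.0000−4.1878)/(94.2400−48.6400) = -0.0918. V = [p*·0.0000 + (1−p*)·4.1878]/1.08 = 1.0340. B = V − Δ·S = 8.0136.
Each (Δ,B) replicates both successor values, so the strategy is self-financing and V0 is arbitrage-free.

(0,0): Delta=-0.0918 Bond=8.0136
(1,0): Delta=-0.5812 Bond=32.4551
(1,1): Delta=0.0000 Bond=0.0000
V0=1.0340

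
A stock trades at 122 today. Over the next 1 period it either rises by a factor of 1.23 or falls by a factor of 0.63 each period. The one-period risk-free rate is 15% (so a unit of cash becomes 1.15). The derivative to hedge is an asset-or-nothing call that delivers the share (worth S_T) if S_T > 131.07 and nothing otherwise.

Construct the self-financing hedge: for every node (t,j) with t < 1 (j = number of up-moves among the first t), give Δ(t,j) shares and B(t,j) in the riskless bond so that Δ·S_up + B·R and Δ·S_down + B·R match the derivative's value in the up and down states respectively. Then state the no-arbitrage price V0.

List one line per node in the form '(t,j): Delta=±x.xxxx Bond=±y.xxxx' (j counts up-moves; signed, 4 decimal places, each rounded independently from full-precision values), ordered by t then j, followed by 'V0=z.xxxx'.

(0,0): Delta=2.0500 Bond=-137.0113
V0=113.0887

No-arbitrage ⇒ martingale measure with p* = (R−d)/(u−d) = 0.8667.
Payoff layer (t=1): V(1,0)=0.0000, V(1,1)=150.0600
Node (0,0) S=122.0000: V=(p*·150.0600+(1−p*)·0.0000)/1.15=113.0887; Δ=(150.0600−0.0000)/(150.0600−76.8600)=2.0500; B=V−Δ·S=-137.0113
Check: Δ(0,0)·S0 + B(0,0) = 113.0887 = V0.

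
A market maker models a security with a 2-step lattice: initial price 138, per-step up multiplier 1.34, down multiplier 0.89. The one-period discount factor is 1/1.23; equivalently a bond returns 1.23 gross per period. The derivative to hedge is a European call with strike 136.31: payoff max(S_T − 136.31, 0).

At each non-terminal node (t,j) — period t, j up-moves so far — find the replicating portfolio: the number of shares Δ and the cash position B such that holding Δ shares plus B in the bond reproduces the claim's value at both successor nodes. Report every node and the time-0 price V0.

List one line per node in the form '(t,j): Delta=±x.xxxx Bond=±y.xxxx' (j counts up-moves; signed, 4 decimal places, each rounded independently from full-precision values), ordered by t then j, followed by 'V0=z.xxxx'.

Since d<R<u, set p* = (R−d)/(u−d) = 0.7556; price each node as the discounted p*-expectation of its children.
At expiry t=2: V(2,0)=0.0000, V(2,1)=28.2688, V(2,2)=111.4828
(1,0): S=122.8200. Δ = (V_up−V_dn)/(S_up−S_dn) = (28.2688−0.0000)/(164.5788−109.3098) = 0.5115. V = [p*·28.2688 + (1−p*)·0.0000]/1.23 = 17.3648. B = V − Δ·S = -45.4548.
(1,1): S=184.9200. Δ = (V_up−V_dn)/(S_up−S_dn) = (111.4828−28.2688)/(247.7928−164.5788) = 1.0000. V = [p*·111.4828 + (1−p*)·28.2688]/1.23 = 74.0989. B = V − Δ·S = -110.8211.
(0,0): S=138.0000. Δ = (V_up−V_dn)/(S_up−S_dn) = (74.0989−17.3648)/(184.9200−122.8200) = 0.9136. V = [p*·74.0989 + (1−p*)·17.3648]/1.23 = 48.9679. B = V − Δ·S = -77.1079.
Self-financing check: at every node Δ·S+B equals the discounted successor values.

(0,0): Delta=0.9136 Bond=-77.1079
(1,0): Delta=0.5115 Bond=-45.4548
(1,1): Delta=1.0000 Bond=-110.8211
V0=48.9679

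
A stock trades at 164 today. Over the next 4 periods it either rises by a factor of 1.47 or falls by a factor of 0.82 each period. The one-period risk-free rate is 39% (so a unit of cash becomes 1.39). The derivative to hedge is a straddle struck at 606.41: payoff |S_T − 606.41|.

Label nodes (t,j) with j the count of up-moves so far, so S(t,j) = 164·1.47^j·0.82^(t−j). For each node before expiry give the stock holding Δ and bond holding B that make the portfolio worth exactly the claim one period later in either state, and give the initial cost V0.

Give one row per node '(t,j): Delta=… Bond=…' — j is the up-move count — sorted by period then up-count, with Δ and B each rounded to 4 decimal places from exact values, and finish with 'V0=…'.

Under the risk-neutral measure, an up-move has probability p* = (R−d)/(u−d) = 0.8769 and values discount at R = 1.39.
Terminal values V(4,·): V(4,0)=532.2620, V(4,1)=473.4862, V(4,2)=368.1198, V(4,3)=179.2312, V(4,4)=159.3862
  t=3,j=0: stock 90.4244 → up 132.9238 (V=473.4862), down 74.1480 (V=532.2620). Price 345.8418; hedge Δ=-1.0000, bond B=436.2662.
  t=3,j=1: stock 162.1022 → up 238.2902 (V=368.1198), down 132.9238 (V=473.4862). Price 274.1640; hedge Δ=-1.0000, bond B=436.2662.
  t=3,j=2: stock 290.5978 → up 427.1788 (V=179.2312), down 238.2902 (V=368.1198). Price 145.6684; hedge Δ=-1.0000, bond B=436.2662.
  t=3,j=3: stock 520.9498 → up 765.7962 (V=159.3862), down 427.1788 (V=179.2312). Price 116.4235; hedge Δ=-0.0586, bond B=146.9543.
  t=2,j=0: stock 110.2736 → up 162.1022 (V=274.1640), down 90.4244 (V=345.8418). Price 203.5870; hedge Δ=-1.0000, bond B=313.8606.
  t=2,j=1: stock 197.6856 → up 290.5978 (V=145.6684), down 162.1022 (V=274.1640). Price 116.1750; hedge Δ=-1.0000, bond B=313.8606.
  t=2,j=2: stock 354.3876 → up 520.9498 (V=116.4235), down 290.5978 (V=145.6684). Price 86.3474; hedge Δ=-0.1270, bond B=131.3395.
  t=1,j=0: stock 134.4800 → up 197.6856 (V=116.1750), down 110.2736 (V=203.5870). Price 91.3190; hedge Δ=-1.0000, bond B=225.7990.
  t=1,j=1: stock 241.0800 → up 354.3876 (V=86.3474), down 197.6856 (V=116.1750). Price 64.7615; hedge Δ=-0.1903, bond B=110.6501.
  t=0,j=0: stock 164.0000 → up 241.0800 (V=64.7615), down 134.4800 (V=91.3190). Price 48.9425; hedge Δ=-0.2491, bond B=89.8002.
Self-financing check: at every node Δ·S+B equals the discounted successor values.

(0,0): Delta=-0.2491 Bond=89.8002
(1,0): Delta=-1.0000 Bond=225.7990
(1,1): Delta=-0.1903 Bond=110.6501
(2,0): Delta=-1.0000 Bond=313.8606
(2,1): Delta=-1.0000 Bond=313.8606
(2,2): Delta=-0.1270 Bond=131.3395
(3,0): Delta=-1.0000 Bond=436.2662
(3,1): Delta=-1.0000 Bond=436.2662
(3,2): Delta=-1.0000 Bond=436.2662
(3,3): Delta=-0.0586 Bond=146.9543
V0=48.9425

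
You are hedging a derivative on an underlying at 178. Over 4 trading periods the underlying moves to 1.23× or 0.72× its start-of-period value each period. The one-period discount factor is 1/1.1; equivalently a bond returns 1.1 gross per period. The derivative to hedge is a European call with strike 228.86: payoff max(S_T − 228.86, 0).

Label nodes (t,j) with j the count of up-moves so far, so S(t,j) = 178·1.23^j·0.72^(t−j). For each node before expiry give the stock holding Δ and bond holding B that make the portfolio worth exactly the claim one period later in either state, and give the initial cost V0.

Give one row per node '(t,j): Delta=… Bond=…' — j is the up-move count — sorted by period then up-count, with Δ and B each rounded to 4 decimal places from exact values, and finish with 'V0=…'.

No-arbitrage ⇒ martingale measure with p* = (R−d)/(u−d) = 0.7451.
Terminal values V(4,·): V(4,0)=0.0000, V(4,1)=0.0000, V(4,2)=0.0000, V(4,3)=9.6287, V(4,4)=178.5582
Node (3,0) S=66.4381: V=(p*·0.0000+(1−p*)·0.0000)/1.1=0.0000; Δ=(0.0000−0.0000)/(81.7189−47.8355)=0.0000; B=V−Δ·S=0.0000
Node (3,1) S=113.4985: V=(p*·0.0000+(1−p*)·0.0000)/1.1=0.0000; Δ=(0.0000−0.0000)/(139.6032−81.7189)=0.0000; B=V−Δ·S=0.0000
Node (3,2) S=193.8933: V=(p*·9.6287+(1−p*)·0.0000)/1.1=6.5221; Δ=(9.6287−0.0000)/(238.4887−139.6032)=0.0974; B=V−Δ·S=-12.3577
Node (3,3) S=331.2343: V=(p*·178.5582+(1−p*)·9.6287)/1.1=123.1798; Δ=(178.5582−9.6287)/(407.4182−238.4887)=1.0000; B=V−Δ·S=-208.0545
Node (2,0) S=92.2752: V=(p*·0.0000+(1−p*)·0.0000)/1.1=0.0000; Δ=(0.0000−0.0000)/(113.4985−66.4381)=0.0000; B=V−Δ·S=0.0000
Node (2,1) S=157.6368: V=(p*·6.5221+(1−p*)·0.0000)/1.1=4.4178; Δ=(6.5221−0.0000)/(193.8933−113.4985)=0.0811; B=V−Δ·S=-8.3706
Node (2,2) S=269.2962: V=(p*·123.1798+(1−p*)·6.5221)/1.1=84.9487; Δ=(123.1798−6.5221)/(331.2343−193.8933)=0.8494; B=V−Δ·S=-143.7919
Node (1,0) S=128.1600: V=(p*·4.4178+(1−p*)·0.0000)/1.1=2.9925; Δ=(4.4178−0.0000)/(157.6368−92.2752)=0.0676; B=V−Δ·S=-5.6700
Node (1,1) S=218.9400: V=(p*·84.9487+(1−p*)·4.4178)/1.1=58.5647; Δ=(84.9487−4.4178)/(269.2962−157.6368)=0.7212; B=V−Δ·S=-99.3388
Node (0,0) S=178.0000: V=(p*·58.5647+(1−p*)·2.9925)/1.1=40.3629; Δ=(58.5647−2.9925)/(218.9400−128.1600)=0.6122; B=V−Δ·S=-68.6022
Check: Δ(0,0)·S0 + B(0,0) = 40.3629 = V0.

(0,0): Delta=0.6122 Bond=-68.6022
(1,0): Delta=0.0676 Bond=-5.6700
(1,1): Delta=0.7212 Bond=-99.3388
(2,0): Delta=0.0000 Bond=0.0000
(2,1): Delta=0.0811 Bond=-8.3706
(2,2): Delta=0.8494 Bond=-143.7919
(3,0): Delta=0.0000 Bond=0.0000
(3,1): Delta=0.0000 Bond=0.0000
(3,2): Delta=0.0974 Bond=-12.3577
(3,3): Delta=1.0000 Bond=-208.0545
V0=40.3629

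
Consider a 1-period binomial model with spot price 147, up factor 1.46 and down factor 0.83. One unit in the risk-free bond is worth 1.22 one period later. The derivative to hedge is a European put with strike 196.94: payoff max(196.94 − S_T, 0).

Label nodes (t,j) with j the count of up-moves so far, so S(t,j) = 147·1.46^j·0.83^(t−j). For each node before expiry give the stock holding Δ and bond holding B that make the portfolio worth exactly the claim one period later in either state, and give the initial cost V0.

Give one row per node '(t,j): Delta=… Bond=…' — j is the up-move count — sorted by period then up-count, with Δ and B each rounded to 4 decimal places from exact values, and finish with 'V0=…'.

Since d<R<u, set p* = (R−d)/(u−d) = 0.6190; price each node as the discounted p*-expectation of its children.
Terminal payoffs: V(1,0)=74.9300, V(1,1)=0.0000
Node (0,0) S=147.0000: V=(p*·0.0000+(1−p*)·74.9300)/1.22=23.3973; Δ=(0.0000−74.9300)/(214.6200−122.0100)=-0.8091; B=V−Δ·S=142.3339
Check: Δ(0,0)·S0 + B(0,0) = 23.3973 = V0.

(0,0): Delta=-0.8091 Bond=142.3339
V0=23.3973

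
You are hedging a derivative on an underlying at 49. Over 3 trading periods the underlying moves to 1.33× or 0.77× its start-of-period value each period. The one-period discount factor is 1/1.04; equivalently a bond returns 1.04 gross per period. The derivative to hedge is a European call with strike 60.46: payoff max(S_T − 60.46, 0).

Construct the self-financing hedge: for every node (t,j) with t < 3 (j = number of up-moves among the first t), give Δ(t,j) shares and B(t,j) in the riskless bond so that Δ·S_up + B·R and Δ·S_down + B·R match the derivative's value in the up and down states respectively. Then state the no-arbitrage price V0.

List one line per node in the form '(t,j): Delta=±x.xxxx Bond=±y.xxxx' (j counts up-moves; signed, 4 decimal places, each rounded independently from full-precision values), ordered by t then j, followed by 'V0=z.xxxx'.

(0,0): Delta=0.4859 Bond=-16.3282
(1,0): Delta=0.1378 Bond=-3.8496
(1,1): Delta=0.7023 Bond=-31.0859
(2,0): Delta=0.0000 Bond=0.0000
(2,1): Delta=0.2235 Bond=-8.3037
(2,2): Delta=1.0000 Bond=-58.1346
V0=7.4785

Under the risk-neutral measure, an up-move has probability p* = (R−d)/(u−d) = 0.4821 and values discount at R = 1.04.
Payoff layer (t=3): V(3,0)=0.0000, V(3,1)=0.0000, V(3,2)=6.2806, V(3,3)=54.8192
(2,0): S=29.0521. Δ = (V_up−V_dn)/(S_up−S_dn) = (0.0000−0.0000)/(38.6393−22.3701) = 0.0000. V = [p*·0.0000 + (1−p*)·0.0000]/1.04 = 0.0000. B = V − Δ·S = 0.0000.
(2,1): S=50.1809. Δ = (V_up−V_dn)/(S_up−S_dn) = (6.2806−0.0000)/(66.7406−38.6393) = 0.2235. V = [p*·6.2806 + (1−p*)·0.0000]/1.04 = 2.9117. B = V − Δ·S = -8.3037.
(2,2): S=86.6761. Δ = (V_up−V_dn)/(S_up−S_dn) = (54.8192−6.2806)/(115.2792−66.7406) = 1.0000. V = [p*·54.8192 + (1−p*)·6.2806]/1.04 = 28.5415. B = V − Δ·S = -58.1346.
(1,0): S=37.7300. Δ = (V_up−V_dn)/(S_up−S_dn) = (2.9117−0.0000)/(50.1809−29.0521) = 0.1378. V = [p*·2.9117 + (1−p*)·0.0000]/1.04 = 1.3499. B = V − Δ·S = -3.8496.
(1,1): S=65.1700. Δ = (V_up−V_dn)/(S_up−S_dn) = (28.5415−2.9117)/(86.6761−50.1809) = 0.7023. V = [p*·28.5415 + (1−p*)·2.9117]/1.04 = 14.6816. B = V − Δ·S = -31.0859.
(0,0): S=49.0000. Δ = (V_up−V_dn)/(S_up−S_dn) = (14.6816−1.3499)/(65.1700−37.7300) = 0.4859. V = [p*·14.6816 + (1−p*)·1.3499]/1.04 = 7.4785. B = V − Δ·S = -16.3282.
Check: Δ(0,0)·S0 + B(0,0) = 7.4785 = V0.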